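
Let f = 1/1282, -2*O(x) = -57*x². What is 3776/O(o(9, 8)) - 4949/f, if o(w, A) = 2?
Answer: -361641338/57 ≈ -6.3446e+6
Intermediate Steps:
O(x) = 57*x²/2 (O(x) = -(-57)*x²/2 = 57*x²/2)
f = 1/1282 ≈ 0.00078003
3776/O(o(9, 8)) - 4949/f = 3776/(((57/2)*2²)) - 4949/1/1282 = 3776/(((57/2)*4)) - 4949*1282 = 3776/114 - 6344618 = 3776*(1/114) - 6344618 = 1888/57 - 6344618 = -361641338/57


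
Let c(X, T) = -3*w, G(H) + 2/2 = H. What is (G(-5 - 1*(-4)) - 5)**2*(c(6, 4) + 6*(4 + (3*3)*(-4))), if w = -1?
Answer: -9261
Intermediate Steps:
G(H) = -1 + H
c(X, T) = 3 (c(X, T) = -3*(-1) = 3)
(G(-5 - 1*(-4)) - 5)**2*(c(6, 4) + 6*(4 + (3*3)*(-4))) = ((-1 + (-5 - 1*(-4))) - 5)**2*(3 + 6*(4 + (3*3)*(-4))) = ((-1 + (-5 + 4)) - 5)**2*(3 + 6*(4 + 9*(-4))) = ((-1 - 1) - 5)**2*(3 + 6*(4 - 36)) = (-2 - 5)**2*(3 + 6*(-32)) = (-7)**2*(3 - 192) = 49*(-189) = -9261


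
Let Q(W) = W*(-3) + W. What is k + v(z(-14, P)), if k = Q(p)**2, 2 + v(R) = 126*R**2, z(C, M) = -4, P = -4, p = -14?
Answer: 2798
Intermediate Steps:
Q(W) = -2*W (Q(W) = -3*W + W = -2*W)
v(R) = -2 + 126*R**2
k = 784 (k = (-2*(-14))**2 = 28**2 = 784)
k + v(z(-14, P)) = 784 + (-2 + 126*(-4)**2) = 784 + (-2 + 126*16) = 784 + (-2 + 2016) = 784 + 2014 = 2798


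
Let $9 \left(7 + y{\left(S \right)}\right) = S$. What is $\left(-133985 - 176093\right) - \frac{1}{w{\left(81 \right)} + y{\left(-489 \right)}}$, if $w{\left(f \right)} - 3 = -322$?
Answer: $- \frac{353798995}{1141} \approx -3.1008 \cdot 10^{5}$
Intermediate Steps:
$w{\left(f \right)} = -319$ ($w{\left(f \right)} = 3 - 322 = -319$)
$y{\left(S \right)} = -7 + \frac{S}{9}$
$\left(-133985 - 176093\right) - \frac{1}{w{\left(81 \right)} + y{\left(-489 \right)}} = \left(-133985 - 176093\right) - \frac{1}{-319 + \left(-7 + \frac{1}{9} \left(-489\right)\right)} = \left(-133985 - 176093\right) - \frac{1}{-319 - \frac{184}{3}} = -310078 - \frac{1}{-319 - \frac{184}{3}} = -310078 - \frac{1}{- \frac{1141}{3}} = -310078 - - \frac{3}{1141} = -310078 + \frac{3}{1141} = - \frac{353798995}{1141}$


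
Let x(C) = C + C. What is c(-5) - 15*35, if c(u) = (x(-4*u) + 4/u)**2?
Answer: 25291/25 ≈ 1011.6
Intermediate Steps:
x(C) = 2*C
c(u) = (-8*u + 4/u)**2 (c(u) = (2*(-4*u) + 4/u)**2 = (-8*u + 4/u)**2)
c(-5) - 15*35 = 16*(1 - 2*(-5)**2)**2/(-5)**2 - 15*35 = 16*(1/25)*(1 - 2*25)**2 - 525 = 16*(1/25)*(1 - 50)**2 - 525 = 16*(1/25)*(-49)**2 - 525 = 16*(1/25)*2401 - 525 = 38416/25 - 525 = 25291/25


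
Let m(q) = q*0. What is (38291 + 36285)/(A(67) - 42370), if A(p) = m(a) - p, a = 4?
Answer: -74576/42437 ≈ -1.7573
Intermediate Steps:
m(q) = 0
A(p) = -p (A(p) = 0 - p = -p)
(38291 + 36285)/(A(67) - 42370) = (38291 + 36285)/(-1*67 - 42370) = 74576/(-67 - 42370) = 74576/(-42437) = 74576*(-1/42437) = -74576/42437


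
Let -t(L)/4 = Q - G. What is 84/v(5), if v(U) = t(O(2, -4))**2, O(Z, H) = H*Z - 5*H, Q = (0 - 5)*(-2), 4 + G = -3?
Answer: 21/1156 ≈ 0.018166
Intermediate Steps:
G = -7 (G = -4 - 3 = -7)
Q = 10 (Q = -5*(-2) = 10)
O(Z, H) = -5*H + H*Z
t(L) = -68 (t(L) = -4*(10 - 1*(-7)) = -4*(10 + 7) = -4*17 = -68)
v(U) = 4624 (v(U) = (-68)**2 = 4624)
84/v(5) = 84/4624 = 84*(1/4624) = 21/1156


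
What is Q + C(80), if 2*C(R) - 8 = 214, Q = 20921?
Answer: 21032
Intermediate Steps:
C(R) = 111 (C(R) = 4 + (½)*214 = 4 + 107 = 111)
Q + C(80) = 20921 + 111 = 21032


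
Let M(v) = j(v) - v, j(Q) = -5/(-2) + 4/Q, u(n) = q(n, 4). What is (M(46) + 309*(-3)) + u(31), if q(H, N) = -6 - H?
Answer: -46341/46 ≈ -1007.4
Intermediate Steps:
u(n) = -6 - n
j(Q) = 5/2 + 4/Q (j(Q) = -5*(-½) + 4/Q = 5/2 + 4/Q)
M(v) = 5/2 - v + 4/v (M(v) = (5/2 + 4/v) - v = 5/2 - v + 4/v)
(M(46) + 309*(-3)) + u(31) = ((5/2 - 1*46 + 4/46) + 309*(-3)) + (-6 - 1*31) = ((5/2 - 46 + 4*(1/46)) - 927) + (-6 - 31) = ((5/2 - 46 + 2/23) - 927) - 37 = (-1997/46 - 927) - 37 = -44639/46 - 37 = -46341/46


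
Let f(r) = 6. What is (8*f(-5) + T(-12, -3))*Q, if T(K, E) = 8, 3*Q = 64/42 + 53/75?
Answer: 9368/225 ≈ 41.636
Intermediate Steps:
Q = 1171/1575 (Q = (64/42 + 53/75)/3 = (64*(1/42) + 53*(1/75))/3 = (32/21 + 53/75)/3 = (1/3)*(1171/525) = 1171/1575 ≈ 0.74349)
(8*f(-5) + T(-12, -3))*Q = (8*6 + 8)*(1171/1575) = (48 + 8)*(1171/1575) = 56*(1171/1575) = 9368/225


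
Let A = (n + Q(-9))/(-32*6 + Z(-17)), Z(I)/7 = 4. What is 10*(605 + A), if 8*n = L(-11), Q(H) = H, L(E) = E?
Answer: 3969215/656 ≈ 6050.6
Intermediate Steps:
Z(I) = 28 (Z(I) = 7*4 = 28)
n = -11/8 (n = (⅛)*(-11) = -11/8 ≈ -1.3750)
A = 83/1312 (A = (-11/8 - 9)/(-32*6 + 28) = -83/(8*(-192 + 28)) = -83/8/(-164) = -83/8*(-1/164) = 83/1312 ≈ 0.063262)
10*(605 + A) = 10*(605 + 83/1312) = 10*(793843/1312) = 3969215/656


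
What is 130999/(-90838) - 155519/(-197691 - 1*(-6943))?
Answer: -493671015/787598492 ≈ -0.62681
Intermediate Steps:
130999/(-90838) - 155519/(-197691 - 1*(-6943)) = 130999*(-1/90838) - 155519/(-197691 + 6943) = -11909/8258 - 155519/(-190748) = -11909/8258 - 155519*(-1/190748) = -11909/8258 + 155519/190748 = -493671015/787598492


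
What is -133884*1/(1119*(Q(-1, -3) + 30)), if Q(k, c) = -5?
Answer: -44628/9325 ≈ -4.7858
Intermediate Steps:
-133884*1/(1119*(Q(-1, -3) + 30)) = -133884*1/(1119*(-5 + 30)) = -133884/(25*1119) = -133884/27975 = -133884*1/27975 = -44628/9325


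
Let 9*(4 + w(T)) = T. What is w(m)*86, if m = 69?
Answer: 946/3 ≈ 315.33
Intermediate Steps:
w(T) = -4 + T/9
w(m)*86 = (-4 + (1/9)*69)*86 = (-4 + 23/3)*86 = (11/3)*86 = 946/3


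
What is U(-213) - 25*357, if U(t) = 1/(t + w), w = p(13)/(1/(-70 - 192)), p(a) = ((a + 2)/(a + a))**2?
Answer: -905611163/101469 ≈ -8925.0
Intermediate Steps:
p(a) = (2 + a)**2/(4*a**2) (p(a) = ((2 + a)/((2*a)))**2 = ((2 + a)*(1/(2*a)))**2 = ((2 + a)/(2*a))**2 = (2 + a)**2/(4*a**2))
w = -29475/338 (w = ((1/4)*(2 + 13)**2/13**2)/(1/(-70 - 192)) = ((1/4)*(1/169)*15**2)/(1/(-262)) = ((1/4)*(1/169)*225)/(-1/262) = (225/676)*(-262) = -29475/338 ≈ -87.204)
U(t) = 1/(-29475/338 + t) (U(t) = 1/(t - 29475/338) = 1/(-29475/338 + t))
U(-213) - 25*357 = 338/(-29475 + 338*(-213)) - 25*357 = 338/(-29475 - 71994) - 8925 = 338/(-101469) - 8925 = 338*(-1/101469) - 8925 = -338/101469 - 8925 = -905611163/101469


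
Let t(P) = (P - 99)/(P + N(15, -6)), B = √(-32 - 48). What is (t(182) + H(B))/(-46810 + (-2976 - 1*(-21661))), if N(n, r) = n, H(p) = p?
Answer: -83/5540625 - 4*I*√5/28125 ≈ -1.498e-5 - 0.00031802*I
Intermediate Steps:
B = 4*I*√5 (B = √(-80) = 4*I*√5 ≈ 8.9443*I)
t(P) = (-99 + P)/(15 + P) (t(P) = (P - 99)/(P + 15) = (-99 + P)/(15 + P))
(t(182) + H(B))/(-46810 + (-2976 - 1*(-21661))) = ((-99 + 182)/(15 + 182) + 4*I*√5)/(-46810 + (-2976 - 1*(-21661))) = (83/197 + 4*I*√5)/(-46810 + (-2976 + 21661)) = ((1/197)*83 + 4*I*√5)/(-46810 + 18685) = (83/197 + 4*I*√5)/(-28125) = (83/197 + 4*I*√5)*(-1/28125) = -83/5540625 - 4*I*√5/28125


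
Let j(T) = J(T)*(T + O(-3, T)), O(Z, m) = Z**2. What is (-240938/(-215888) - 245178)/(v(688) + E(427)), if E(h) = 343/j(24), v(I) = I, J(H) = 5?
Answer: -4366786637895/12290827672 ≈ -355.29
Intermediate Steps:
j(T) = 45 + 5*T (j(T) = 5*(T + (-3)**2) = 5*(T + 9) = 5*(9 + T) = 45 + 5*T)
E(h) = 343/165 (E(h) = 343/(45 + 5*24) = 343/(45 + 120) = 343/165)
(-240938/(-215888) - 245178)/(v(688) + E(427)) = (-240938/(-215888) - 245178)/(688 + 343/165) = (-240938*(-1/215888) - 245178)/(113863/165) = (120469/107944 - 245178)*(165/113863) = -26465373563/107944*165/113863 = -4366786637895/12290827672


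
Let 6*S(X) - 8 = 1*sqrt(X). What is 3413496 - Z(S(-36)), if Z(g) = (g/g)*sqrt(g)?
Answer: 3413496 - sqrt(6)*(3 + I)/6 ≈ 3.4135e+6 - 0.40825*I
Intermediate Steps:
S(X) = 4/3 + sqrt(X)/6 (S(X) = 4/3 + (1*sqrt(X))/6 = 4/3 + sqrt(X)/6)
Z(g) = sqrt(g) (Z(g) = 1*sqrt(g) = sqrt(g))
3413496 - Z(S(-36)) = 3413496 - sqrt(4/3 + sqrt(-36)/6) = 3413496 - sqrt(4/3 + (6*I)/6) = 3413496 - sqrt(4/3 + I) = 3413496 - sqrt(6)*(3 + I)/6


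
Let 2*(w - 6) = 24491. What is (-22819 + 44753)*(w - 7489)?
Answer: 104460675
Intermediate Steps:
w = 24503/2 (w = 6 + (½)*24491 = 6 + 24491/2 = 24503/2 ≈ 12252.)
(-22819 + 44753)*(w - 7489) = (-22819 + 44753)*(24503/2 - 7489) = 21934*(9525/2) = 104460675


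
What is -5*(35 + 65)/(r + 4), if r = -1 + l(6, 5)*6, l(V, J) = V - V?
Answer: -500/3 ≈ -166.67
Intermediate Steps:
l(V, J) = 0
r = -1 (r = -1 + 0*6 = -1 + 0 = -1)
-5*(35 + 65)/(r + 4) = -5*(35 + 65)/(-1 + 4) = -500/3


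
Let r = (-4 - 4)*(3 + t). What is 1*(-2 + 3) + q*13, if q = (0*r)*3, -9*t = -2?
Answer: 1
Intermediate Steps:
t = 2/9 (t = -⅑*(-2) = 2/9 ≈ 0.22222)
r = -232/9 (r = (-4 - 4)*(3 + 2/9) = -8*29/9 = -232/9 ≈ -25.778)
q = 0 (q = (0*(-232/9))*3 = 0*3 = 0)
1*(-2 + 3) + q*13 = 1*(-2 + 3) + 0*13 = 1*1 + 0 = 1 + 0 = 1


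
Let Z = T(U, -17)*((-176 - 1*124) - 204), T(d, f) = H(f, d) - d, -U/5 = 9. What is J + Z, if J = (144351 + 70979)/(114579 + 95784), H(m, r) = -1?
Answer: -4664794558/210363 ≈ -22175.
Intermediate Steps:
U = -45 (U = -5*9 = -45)
J = 215330/210363 ≈ 1.0236
T(d, f) = -1 - d
Z = -22176 (Z = (-1 - 1*(-45))*((-176 - 1*124) - 204) = (-1 + 45)*((-176 - 124) - 204) = 44*(-300 - 204) = 44*(-504) = -22176)
J + Z = 215330/210363 - 22176 = -4664794558/210363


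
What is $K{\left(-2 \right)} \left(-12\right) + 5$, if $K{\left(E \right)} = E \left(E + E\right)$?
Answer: $-91$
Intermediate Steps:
$K{\left(E \right)} = 2 E^{2}$ ($K{\left(E \right)} = E 2 E = 2 E^{2}$)
$K{\left(-2 \right)} \left(-12\right) + 5 = 2 \left(-2\right)^{2} \left(-12\right) + 5 = 2 \cdot 4 \left(-12\right) + 5 = 8 \left(-12\right) + 5 = -96 + 5 = -91$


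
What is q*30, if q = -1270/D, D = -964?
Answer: 9525/241 ≈ 39.523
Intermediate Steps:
q = 635/482 (q = -1270/(-964) = -1270*(-1/964) = 635/482 ≈ 1.3174)
q*30 = (635/482)*30 = 9525/241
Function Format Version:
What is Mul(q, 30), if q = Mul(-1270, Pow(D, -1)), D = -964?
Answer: Rational(9525, 241) ≈ 39.523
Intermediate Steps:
q = Rational(635, 482) (q = Mul(-1270, Pow(-964, -1)) = Mul(-1270, Rational(-1, 964)) = Rational(635, 482) ≈ 1.3174)
Mul(q, 30) = Mul(Rational(635, 482), 30) = Rational(9525, 241)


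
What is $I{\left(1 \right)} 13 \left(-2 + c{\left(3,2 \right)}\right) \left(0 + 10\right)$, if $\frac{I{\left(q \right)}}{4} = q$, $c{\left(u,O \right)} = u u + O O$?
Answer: $5720$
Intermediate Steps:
$c{\left(u,O \right)} = O^{2} + u^{2}$ ($c{\left(u,O \right)} = u^{2} + O^{2} = O^{2} + u^{2}$)
$I{\left(q \right)} = 4 q$
$I{\left(1 \right)} 13 \left(-2 + c{\left(3,2 \right)}\right) \left(0 + 10\right) = 4 \cdot 1 \cdot 13 \left(-2 + \left(2^{2} + 3^{2}\right)\right) \left(0 + 10\right) = 4 \cdot 13 \left(-2 + \left(4 + 9\right)\right) 10 = 52 \left(-2 + 13\right) 10 = 52 \cdot 11 \cdot 10 = 52 \cdot 110 = 5720$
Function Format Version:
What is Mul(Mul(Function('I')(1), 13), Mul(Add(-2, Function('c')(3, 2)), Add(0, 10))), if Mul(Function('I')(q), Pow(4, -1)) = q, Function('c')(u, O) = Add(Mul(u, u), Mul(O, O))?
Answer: 5720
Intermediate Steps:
Function('c')(u, O) = Add(Pow(O, 2), Pow(u, 2)) (Function('c')(u, O) = Add(Pow(u, 2), Pow(O, 2)) = Add(Pow(O, 2), Pow(u, 2)))
Function('I')(q) = Mul(4, q)
Mul(Mul(Function('I')(1), 13), Mul(Add(-2, Function('c')(3, 2)), Add(0, 10))) = Mul(Mul(Mul(4, 1), 13), Mul(Add(-2, Add(Pow(2, 2), Pow(3, 2))), Add(0, 10))) = Mul(Mul(4, 13), Mul(Add(-2, Add(4, 9)), 10)) = Mul(52, Mul(Add(-2, 13), 10)) = Mul(52, Mul(11, 10)) = Mul(52, 110) = 5720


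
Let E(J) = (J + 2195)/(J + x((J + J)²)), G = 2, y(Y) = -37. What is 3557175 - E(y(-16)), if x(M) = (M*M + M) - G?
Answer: 106686838841117/29992013 ≈ 3.5572e+6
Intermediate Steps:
x(M) = -2 + M + M² (x(M) = (M*M + M) - 1*2 = (M² + M) - 2 = (M + M²) - 2 = -2 + M + M²)
E(J) = (2195 + J)/(-2 + J + 4*J² + 16*J⁴) (E(J) = (J + 2195)/(J + (-2 + (J + J)² + ((J + J)²)²)) = (2195 + J)/(J + (-2 + (2*J)² + ((2*J)²)²)) = (2195 + J)/(J + (-2 + 4*J² + (4*J²)²)) = (2195 + J)/(J + (-2 + 4*J² + 16*J⁴)) = (2195 + J)/(-2 + J + 4*J² + 16*J⁴))
3557175 - E(y(-16)) = 3557175 - (2195 - 37)/(-2 - 37 + 4*(-37)² + 16*(-37)⁴) = 3557175 - 2158/(-2 - 37 + 4*1369 + 16*1874161) = 3557175 - 2158/(-2 - 37 + 5476 + 29986576) = 3557175 - 2158/29992013 = 106686838841117/29992013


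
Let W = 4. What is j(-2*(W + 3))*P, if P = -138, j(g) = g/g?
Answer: -138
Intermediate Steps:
j(g) = 1
j(-2*(W + 3))*P = 1*(-138) = -138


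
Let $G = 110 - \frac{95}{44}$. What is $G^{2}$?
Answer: $\frac{22515025}{1936} \approx 11630.0$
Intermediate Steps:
$G = \frac{4745}{44}$ ($G = 110 - 95 \cdot \frac{1}{44} = 110 - \frac{95}{44} = \frac{4745}{44} \approx 107.84$)
$G^{2} = \left(\frac{4745}{44}\right)^{2} = \frac{22515025}{1936}$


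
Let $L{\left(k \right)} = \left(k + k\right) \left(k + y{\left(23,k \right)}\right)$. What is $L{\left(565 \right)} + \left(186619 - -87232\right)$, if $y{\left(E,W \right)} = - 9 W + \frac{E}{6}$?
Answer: $- \frac{14488252}{3} \approx -4.8294 \cdot 10^{6}$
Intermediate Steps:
$y{\left(E,W \right)} = - 9 W + \frac{E}{6}$ ($y{\left(E,W \right)} = - 9 W + E \frac{1}{6} = - 9 W + \frac{E}{6}$)
$L{\left(k \right)} = 2 k \left(\frac{23}{6} - 8 k\right)$ ($L{\left(k \right)} = \left(k + k\right) \left(k - \left(- \frac{23}{6} + 9 k\right)\right) = 2 k \left(k - \left(- \frac{23}{6} + 9 k\right)\right) = 2 k \left(\frac{23}{6} - 8 k\right)$)
$L{\left(565 \right)} + \left(186619 - -87232\right) = \frac{1}{3} \cdot 565 \left(23 - 27120\right) + \left(186619 - -87232\right) = \frac{1}{3} \cdot 565 \left(23 - 27120\right) + \left(186619 + 87232\right) = \frac{1}{3} \cdot 565 \left(-27097\right) + 273851 = - \frac{15309805}{3} + 273851 = - \frac{14488252}{3}$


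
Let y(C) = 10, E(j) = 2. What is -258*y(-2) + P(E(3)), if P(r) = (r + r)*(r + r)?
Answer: -2564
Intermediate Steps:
P(r) = 4*r² (P(r) = (2*r)*(2*r) = 4*r²)
-258*y(-2) + P(E(3)) = -258*10 + 4*2² = -2580 + 4*4 = -2580 + 16 = -2564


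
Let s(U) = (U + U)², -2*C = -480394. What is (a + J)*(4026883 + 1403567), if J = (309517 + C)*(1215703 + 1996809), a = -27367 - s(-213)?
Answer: 9589971670272476250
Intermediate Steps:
C = 240197 (C = -½*(-480394) = 240197)
s(U) = 4*U² (s(U) = (2*U)² = 4*U²)
a = -208843 (a = -27367 - 4*(-213)² = -27367 - 4*45369 = -27367 - 1*181476 = -27367 - 181476 = -208843)
J = 1765962821568 (J = (309517 + 240197)*(1215703 + 1996809) = 549714*3212512 = 1765962821568)
(a + J)*(4026883 + 1403567) = (-208843 + 1765962821568)*(4026883 + 1403567) = 1765962612725*5430450 = 9589971670272476250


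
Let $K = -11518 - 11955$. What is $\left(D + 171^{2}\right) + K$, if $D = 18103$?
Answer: $23871$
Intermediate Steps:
$K = -23473$
$\left(D + 171^{2}\right) + K = \left(18103 + 171^{2}\right) - 23473 = \left(18103 + 29241\right) - 23473 = 47344 - 23473 = 23871$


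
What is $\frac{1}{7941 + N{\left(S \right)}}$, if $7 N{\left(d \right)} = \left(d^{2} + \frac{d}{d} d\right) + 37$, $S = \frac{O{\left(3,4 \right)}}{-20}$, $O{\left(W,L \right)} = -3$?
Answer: $\frac{2800}{22249669} \approx 0.00012584$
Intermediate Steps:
$S = \frac{3}{20}$ ($S = - \frac{3}{-20} = \left(-3\right) \left(- \frac{1}{20}\right) = \frac{3}{20} \approx 0.15$)
$N{\left(d \right)} = \frac{37}{7} + \frac{d}{7} + \frac{d^{2}}{7}$ ($N{\left(d \right)} = \frac{\left(d^{2} + \frac{d}{d} d\right) + 37}{7} = \frac{\left(d^{2} + 1 d\right) + 37}{7} = \frac{\left(d^{2} + d\right) + 37}{7} = \frac{\left(d + d^{2}\right) + 37}{7} = \frac{37 + d + d^{2}}{7} = \frac{37}{7} + \frac{d}{7} + \frac{d^{2}}{7}$)
$\frac{1}{7941 + N{\left(S \right)}} = \frac{1}{7941 + \left(\frac{37}{7} + \frac{1}{7} \cdot \frac{3}{20} + \frac{\left(\frac{3}{20}\right)^{2}}{7}\right)} = \frac{1}{7941 + \left(\frac{37}{7} + \frac{3}{140} + \frac{1}{7} \cdot \frac{9}{400}\right)} = \frac{1}{7941 + \left(\frac{37}{7} + \frac{3}{140} + \frac{9}{2800}\right)} = \frac{1}{7941 + \frac{14869}{2800}} = \frac{1}{\frac{22249669}{2800}} = \frac{2800}{22249669}$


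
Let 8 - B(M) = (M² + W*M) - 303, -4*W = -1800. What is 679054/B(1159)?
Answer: -339527/932260 ≈ -0.36420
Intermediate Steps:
W = 450 (W = -¼*(-1800) = 450)
B(M) = 311 - M² - 450*M (B(M) = 8 - ((M² + 450*M) - 303) = 8 - (-303 + M² + 450*M) = 8 + (303 - M² - 450*M) = 311 - M² - 450*M)
679054/B(1159) = 679054/(311 - 1*1159² - 450*1159) = 679054/(311 - 1*1343281 - 521550) = 679054/(311 - 1343281 - 521550) = 679054/(-1864520) = 679054*(-1/1864520) = -339527/932260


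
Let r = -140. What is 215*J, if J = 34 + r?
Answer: -22790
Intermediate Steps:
J = -106 (J = 34 - 140 = -106)
215*J = 215*(-106) = -22790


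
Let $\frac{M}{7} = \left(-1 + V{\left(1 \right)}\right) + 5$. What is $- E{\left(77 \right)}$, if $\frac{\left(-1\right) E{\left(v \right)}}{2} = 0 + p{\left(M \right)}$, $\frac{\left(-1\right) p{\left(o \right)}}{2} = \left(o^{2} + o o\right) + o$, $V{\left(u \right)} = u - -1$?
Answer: $-14280$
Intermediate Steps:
$V{\left(u \right)} = 1 + u$ ($V{\left(u \right)} = u + 1 = 1 + u$)
$M = 42$ ($M = 7 \left(\left(-1 + \left(1 + 1\right)\right) + 5\right) = 7 \left(\left(-1 + 2\right) + 5\right) = 7 \left(1 + 5\right) = 7 \cdot 6 = 42$)
$p{\left(o \right)} = - 4 o^{2} - 2 o$ ($p{\left(o \right)} = - 2 \left(\left(o^{2} + o o\right) + o\right) = - 2 \left(\left(o^{2} + o^{2}\right) + o\right) = - 2 \left(2 o^{2} + o\right) = - 2 \left(o + 2 o^{2}\right) = - 4 o^{2} - 2 o$)
$E{\left(v \right)} = 14280$ ($E{\left(v \right)} = - 2 \left(0 - 84 \left(1 + 2 \cdot 42\right)\right) = - 2 \left(0 - 84 \left(1 + 84\right)\right) = - 2 \left(0 - 84 \cdot 85\right) = - 2 \left(0 - 7140\right) = \left(-2\right) \left(-7140\right) = 14280$)
$- E{\left(77 \right)} = \left(-1\right) 14280 = -14280$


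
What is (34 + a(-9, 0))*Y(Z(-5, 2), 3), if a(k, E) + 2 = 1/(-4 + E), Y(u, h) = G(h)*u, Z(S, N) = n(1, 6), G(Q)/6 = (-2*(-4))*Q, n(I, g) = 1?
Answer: 4572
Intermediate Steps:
G(Q) = 48*Q (G(Q) = 6*((-2*(-4))*Q) = 6*(8*Q) = 48*Q)
Z(S, N) = 1
Y(u, h) = 48*h*u (Y(u, h) = (48*h)*u = 48*h*u)
a(k, E) = -2 + 1/(-4 + E)
(34 + a(-9, 0))*Y(Z(-5, 2), 3) = (34 + (9 - 2*0)/(-4 + 0))*(48*3*1) = (34 + (9 + 0)/(-4))*144 = (34 - 1/4*9)*144 = (34 - 9/4)*144 = (127/4)*144 = 4572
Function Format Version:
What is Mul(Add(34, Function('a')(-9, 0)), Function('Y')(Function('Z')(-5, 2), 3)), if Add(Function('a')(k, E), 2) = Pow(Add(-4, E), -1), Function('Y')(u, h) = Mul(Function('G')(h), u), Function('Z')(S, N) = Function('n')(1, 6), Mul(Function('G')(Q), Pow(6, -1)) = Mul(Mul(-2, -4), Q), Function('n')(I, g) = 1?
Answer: 4572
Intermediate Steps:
Function('G')(Q) = Mul(48, Q) (Function('G')(Q) = Mul(6, Mul(Mul(-2, -4), Q)) = Mul(6, Mul(8, Q)) = Mul(48, Q))
Function('Z')(S, N) = 1
Function('Y')(u, h) = Mul(48, h, u) (Function('Y')(u, h) = Mul(Mul(48, h), u) = Mul(48, h, u))
Function('a')(k, E) = Add(-2, Pow(Add(-4, E), -1))
Mul(Add(34, Function('a')(-9, 0)), Function('Y')(Function('Z')(-5, 2), 3)) = Mul(Add(34, Mul(Pow(Add(-4, 0), -1), Add(9, Mul(-2, 0)))), Mul(48, 3, 1)) = Mul(Add(34, Mul(Pow(-4, -1), Add(9, 0))), 144) = Mul(Add(34, Mul(Rational(-1, 4), 9)), 144) = Mul(Add(34, Rational(-9, 4)), 144) = Mul(Rational(127, 4), 144) = 4572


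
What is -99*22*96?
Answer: -209088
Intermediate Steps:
-99*22*96 = -2178*96 = -209088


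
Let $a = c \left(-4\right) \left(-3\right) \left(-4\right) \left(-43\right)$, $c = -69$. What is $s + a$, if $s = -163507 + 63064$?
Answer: $-242859$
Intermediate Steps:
$s = -100443$
$a = -142416$ ($a = - 69 \left(-4\right) \left(-3\right) \left(-4\right) \left(-43\right) = - 69 \cdot 12 \left(-4\right) \left(-43\right) = \left(-69\right) \left(-48\right) \left(-43\right) = 3312 \left(-43\right) = -142416$)
$s + a = -100443 - 142416 = -242859$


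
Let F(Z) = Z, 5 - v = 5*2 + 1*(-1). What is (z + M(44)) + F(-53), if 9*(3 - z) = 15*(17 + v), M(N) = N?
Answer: -83/3 ≈ -27.667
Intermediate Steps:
v = -4 (v = 5 - (5*2 + 1*(-1)) = 5 - (10 - 1) = 5 - 1*9 = 5 - 9 = -4)
z = -56/3 (z = 3 - 5*(17 - 4)/3 = 3 - 5*13/3 = 3 - ⅑*195 = 3 - 65/3 = -56/3 ≈ -18.667)
(z + M(44)) + F(-53) = (-56/3 + 44) - 53 = 76/3 - 53 = -83/3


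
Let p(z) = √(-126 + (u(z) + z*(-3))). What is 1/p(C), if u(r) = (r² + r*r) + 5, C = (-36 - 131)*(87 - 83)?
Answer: √894331/894331 ≈ 0.0010574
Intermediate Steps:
C = -668 (C = -167*4 = -668)
u(r) = 5 + 2*r² (u(r) = (r² + r²) + 5 = 2*r² + 5 = 5 + 2*r²)
p(z) = √(-121 - 3*z + 2*z²) (p(z) = √(-126 + ((5 + 2*z²) + z*(-3))) = √(-126 + ((5 + 2*z²) - 3*z)) = √(-126 + (5 - 3*z + 2*z²)) = √(-121 - 3*z + 2*z²))
1/p(C) = 1/(√(-121 - 3*(-668) + 2*(-668)²)) = 1/(√(-121 + 2004 + 2*446224)) = 1/(√(-121 + 2004 + 892448)) = 1/(√894331) = √894331/894331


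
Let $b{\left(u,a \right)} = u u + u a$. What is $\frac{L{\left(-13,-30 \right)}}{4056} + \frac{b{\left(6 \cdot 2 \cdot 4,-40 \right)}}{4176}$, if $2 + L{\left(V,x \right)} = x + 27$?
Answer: $\frac{3557}{39208} \approx 0.090721$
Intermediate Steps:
$L{\left(V,x \right)} = 25 + x$ ($L{\left(V,x \right)} = -2 + \left(x + 27\right) = -2 + \left(27 + x\right) = 25 + x$)
$b{\left(u,a \right)} = u^{2} + a u$
$\frac{L{\left(-13,-30 \right)}}{4056} + \frac{b{\left(6 \cdot 2 \cdot 4,-40 \right)}}{4176} = \frac{25 - 30}{4056} + \frac{6 \cdot 2 \cdot 4 \left(-40 + 6 \cdot 2 \cdot 4\right)}{4176} = \left(-5\right) \frac{1}{4056} + 12 \cdot 4 \left(-40 + 12 \cdot 4\right) \frac{1}{4176} = - \frac{5}{4056} + 48 \left(-40 + 48\right) \frac{1}{4176} = - \frac{5}{4056} + 48 \cdot 8 \cdot \frac{1}{4176} = - \frac{5}{4056} + 384 \cdot \frac{1}{4176} = - \frac{5}{4056} + \frac{8}{87} = \frac{3557}{39208}$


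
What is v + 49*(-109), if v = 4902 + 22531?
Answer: 22092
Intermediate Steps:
v = 27433
v + 49*(-109) = 27433 + 49*(-109) = 27433 - 5341 = 22092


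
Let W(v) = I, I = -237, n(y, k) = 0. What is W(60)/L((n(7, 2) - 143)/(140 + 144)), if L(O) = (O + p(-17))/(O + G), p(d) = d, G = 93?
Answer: 2075251/1657 ≈ 1252.4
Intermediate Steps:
W(v) = -237
L(O) = (-17 + O)/(93 + O) (L(O) = (O - 17)/(O + 93) = (-17 + O)/(93 + O))
W(60)/L((n(7, 2) - 143)/(140 + 144)) = -237*(93 + (0 - 143)/(140 + 144))/(-17 + (0 - 143)/(140 + 144)) = -237*(93 - 143/284)/(-17 - 143/284) = -237/(-4971/284/(26269/284)) = -237/((284/26269)*(-4971/284)) = -237/(-4971/26269) = -237*(-26269/4971) = 2075251/1657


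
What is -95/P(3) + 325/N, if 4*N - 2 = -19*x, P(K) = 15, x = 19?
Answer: -10721/1077 ≈ -9.9545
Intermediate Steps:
N = -359/4 (N = ½ + (-19*19)/4 = ½ + (¼)*(-361) = ½ - 361/4 = -359/4 ≈ -89.750)
-95/P(3) + 325/N = -95/15 + 325/(-359/4) = -95*1/15 + 325*(-4/359) = -19/3 - 1300/359 = -10721/1077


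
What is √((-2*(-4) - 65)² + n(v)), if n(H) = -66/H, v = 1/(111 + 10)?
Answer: I*√4737 ≈ 68.826*I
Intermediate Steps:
v = 1/121 ≈ 0.0082645
√((-2*(-4) - 65)² + n(v)) = √((-2*(-4) - 65)² - 66/1/121) = √((8 - 65)² - 66*121) = √((-57)² - 7986) = √(3249 - 7986) = √(-4737) = I*√4737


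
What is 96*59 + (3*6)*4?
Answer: 5736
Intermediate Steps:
96*59 + (3*6)*4 = 5664 + 18*4 = 5664 + 72 = 5736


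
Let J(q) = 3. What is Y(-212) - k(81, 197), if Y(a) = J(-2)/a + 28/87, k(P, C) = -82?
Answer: 1518083/18444 ≈ 82.308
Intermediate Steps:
Y(a) = 28/87 + 3/a (Y(a) = 3/a + 28/87 = 28/87 + 3/a)
Y(-212) - k(81, 197) = (28/87 + 3/(-212)) - 1*(-82) = (28/87 + 3*(-1/212)) + 82 = (28/87 - 3/212) + 82 = 5675/18444 + 82 = 1518083/18444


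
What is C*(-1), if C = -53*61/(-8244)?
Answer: -3233/8244 ≈ -0.39216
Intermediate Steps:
C = 3233/8244 (C = -3233*(-1/8244) = 3233/8244 ≈ 0.39216)
C*(-1) = (3233/8244)*(-1) = -3233/8244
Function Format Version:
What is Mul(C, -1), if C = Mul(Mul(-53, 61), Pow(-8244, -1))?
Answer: Rational(-3233, 8244) ≈ -0.39216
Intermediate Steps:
C = Rational(3233, 8244) (C = Mul(-3233, Rational(-1, 8244)) = Rational(3233, 8244) ≈ 0.39216)
Mul(C, -1) = Mul(Rational(3233, 8244), -1) = Rational(-3233, 8244)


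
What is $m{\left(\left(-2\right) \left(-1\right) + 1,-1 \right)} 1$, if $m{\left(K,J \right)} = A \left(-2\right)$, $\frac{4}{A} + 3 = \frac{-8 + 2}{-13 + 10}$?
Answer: $8$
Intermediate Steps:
$A = -4$ ($A = \frac{4}{-3 + \frac{-8 + 2}{-13 + 10}} = \frac{4}{-3 - \frac{6}{-3}} = \frac{4}{-3 - -2} = \frac{4}{-3 + 2} = \frac{4}{-1} = 4 \left(-1\right) = -4$)
$m{\left(K,J \right)} = 8$ ($m{\left(K,J \right)} = \left(-4\right) \left(-2\right) = 8$)
$m{\left(\left(-2\right) \left(-1\right) + 1,-1 \right)} 1 = 8 \cdot 1 = 8$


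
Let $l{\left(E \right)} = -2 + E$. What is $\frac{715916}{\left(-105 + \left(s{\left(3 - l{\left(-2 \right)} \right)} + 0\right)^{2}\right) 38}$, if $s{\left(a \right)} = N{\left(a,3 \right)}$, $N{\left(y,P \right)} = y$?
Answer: $- \frac{178979}{532} \approx -336.43$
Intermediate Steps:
$s{\left(a \right)} = a$
$\frac{715916}{\left(-105 + \left(s{\left(3 - l{\left(-2 \right)} \right)} + 0\right)^{2}\right) 38} = \frac{715916}{\left(-105 + \left(\left(3 - \left(-2 - 2\right)\right) + 0\right)^{2}\right) 38} = \frac{715916}{\left(-105 + \left(\left(3 - -4\right) + 0\right)^{2}\right) 38} = \frac{715916}{\left(-105 + \left(\left(3 + 4\right) + 0\right)^{2}\right) 38} = \frac{715916}{\left(-105 + \left(7 + 0\right)^{2}\right) 38} = \frac{715916}{\left(-105 + 7^{2}\right) 38} = \frac{715916}{\left(-105 + 49\right) 38} = \frac{715916}{\left(-56\right) 38} = \frac{715916}{-2128} = 715916 \left(- \frac{1}{2128}\right) = - \frac{178979}{532}$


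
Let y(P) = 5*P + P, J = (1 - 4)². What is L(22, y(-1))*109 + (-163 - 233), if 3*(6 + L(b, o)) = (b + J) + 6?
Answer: 883/3 ≈ 294.33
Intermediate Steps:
J = 9 (J = (-3)² = 9)
y(P) = 6*P
L(b, o) = -1 + b/3 (L(b, o) = -6 + ((b + 9) + 6)/3 = -6 + ((9 + b) + 6)/3 = -6 + (15 + b)/3 = -6 + (5 + b/3) = -1 + b/3)
L(22, y(-1))*109 + (-163 - 233) = (-1 + (⅓)*22)*109 + (-163 - 233) = (-1 + 22/3)*109 - 396 = (19/3)*109 - 396 = 2071/3 - 396 = 883/3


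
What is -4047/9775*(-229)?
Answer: 926763/9775 ≈ 94.810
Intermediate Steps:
-4047/9775*(-229) = 926763/9775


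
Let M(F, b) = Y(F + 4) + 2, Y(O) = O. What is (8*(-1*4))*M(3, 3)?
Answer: -288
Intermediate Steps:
M(F, b) = 6 + F (M(F, b) = (F + 4) + 2 = (4 + F) + 2 = 6 + F)
(8*(-1*4))*M(3, 3) = (8*(-1*4))*(6 + 3) = (8*(-4))*9 = -32*9 = -288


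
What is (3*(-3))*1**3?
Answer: -9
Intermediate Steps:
(3*(-3))*1**3 = -9*1 = -9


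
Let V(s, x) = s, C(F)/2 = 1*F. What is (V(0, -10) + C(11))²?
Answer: 484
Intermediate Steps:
C(F) = 2*F (C(F) = 2*(1*F) = 2*F)
(V(0, -10) + C(11))² = (0 + 2*11)² = (0 + 22)² = 22² = 484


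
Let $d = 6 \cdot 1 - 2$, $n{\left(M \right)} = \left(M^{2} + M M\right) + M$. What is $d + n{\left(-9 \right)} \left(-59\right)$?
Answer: $-9023$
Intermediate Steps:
$n{\left(M \right)} = M + 2 M^{2}$ ($n{\left(M \right)} = \left(M^{2} + M^{2}\right) + M = 2 M^{2} + M = M + 2 M^{2}$)
$d = 4$ ($d = 6 - 2 = 4$)
$d + n{\left(-9 \right)} \left(-59\right) = 4 + - 9 \left(1 + 2 \left(-9\right)\right) \left(-59\right) = 4 + - 9 \left(1 - 18\right) \left(-59\right) = 4 + \left(-9\right) \left(-17\right) \left(-59\right) = 4 + 153 \left(-59\right) = 4 - 9027 = -9023$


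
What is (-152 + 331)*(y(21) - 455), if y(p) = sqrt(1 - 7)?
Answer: -81445 + 179*I*sqrt(6) ≈ -81445.0 + 438.46*I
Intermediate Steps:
y(p) = I*sqrt(6) (y(p) = sqrt(-6) = I*sqrt(6))
(-152 + 331)*(y(21) - 455) = (-152 + 331)*(I*sqrt(6) - 455) = 179*(-455 + I*sqrt(6)) = -81445 + 179*I*sqrt(6)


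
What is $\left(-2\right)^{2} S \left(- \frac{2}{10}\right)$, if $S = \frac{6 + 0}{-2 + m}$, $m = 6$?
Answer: $- \frac{6}{5} \approx -1.2$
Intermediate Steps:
$S = \frac{3}{2}$ ($S = \frac{6 + 0}{-2 + 6} = \frac{6}{4} = 6 \cdot \frac{1}{4} = \frac{3}{2} \approx 1.5$)
$\left(-2\right)^{2} S \left(- \frac{2}{10}\right) = \left(-2\right)^{2} \cdot \frac{3}{2} \left(- \frac{2}{10}\right) = 4 \cdot \frac{3}{2} \left(\left(-2\right) \frac{1}{10}\right) = 6 \left(- \frac{1}{5}\right) = - \frac{6}{5}$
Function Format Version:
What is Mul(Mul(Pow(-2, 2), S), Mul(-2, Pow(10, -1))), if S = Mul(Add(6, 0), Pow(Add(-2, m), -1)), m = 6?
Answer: Rational(-6, 5) ≈ -1.2000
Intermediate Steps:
S = Rational(3, 2) (S = Mul(Add(6, 0), Pow(Add(-2, 6), -1)) = Mul(6, Pow(4, -1)) = Mul(6, Rational(1, 4)) = Rational(3, 2) ≈ 1.5000)
Mul(Mul(Pow(-2, 2), S), Mul(-2, Pow(10, -1))) = Mul(Mul(Pow(-2, 2), Rational(3, 2)), Mul(-2, Pow(10, -1))) = Mul(Mul(4, Rational(3, 2)), Mul(-2, Rational(1, 10))) = Mul(6, Rational(-1, 5)) = Rational(-6, 5)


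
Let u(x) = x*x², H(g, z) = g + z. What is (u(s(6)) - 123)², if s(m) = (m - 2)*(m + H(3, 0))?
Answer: 2165320089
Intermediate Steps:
s(m) = (-2 + m)*(3 + m) (s(m) = (m - 2)*(m + (3 + 0)) = (-2 + m)*(m + 3) = (-2 + m)*(3 + m))
u(x) = x³
(u(s(6)) - 123)² = ((-6 + 6 + 6²)³ - 123)² = ((-6 + 6 + 36)³ - 123)² = (36³ - 123)² = (46656 - 123)² = 46533² = 2165320089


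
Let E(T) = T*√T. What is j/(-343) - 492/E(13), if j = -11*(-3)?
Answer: -33/343 - 492*√13/169 ≈ -10.593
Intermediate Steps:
E(T) = T^(3/2)
j = 33
j/(-343) - 492/E(13) = 33/(-343) - 492*√13/169 = 33*(-1/343) - 492*√13/169 = -33/343 - 492*√13/169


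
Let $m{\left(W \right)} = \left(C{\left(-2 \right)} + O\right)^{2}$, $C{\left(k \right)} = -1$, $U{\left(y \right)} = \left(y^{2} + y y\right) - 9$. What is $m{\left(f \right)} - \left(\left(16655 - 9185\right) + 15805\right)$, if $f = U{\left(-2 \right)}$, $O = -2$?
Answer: $-23266$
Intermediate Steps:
$U{\left(y \right)} = -9 + 2 y^{2}$ ($U{\left(y \right)} = \left(y^{2} + y^{2}\right) - 9 = 2 y^{2} - 9 = -9 + 2 y^{2}$)
$f = -1$ ($f = -9 + 2 \left(-2\right)^{2} = -9 + 2 \cdot 4 = -9 + 8 = -1$)
$m{\left(W \right)} = 9$ ($m{\left(W \right)} = \left(-1 - 2\right)^{2} = \left(-3\right)^{2} = 9$)
$m{\left(f \right)} - \left(\left(16655 - 9185\right) + 15805\right) = 9 - \left(\left(16655 - 9185\right) + 15805\right) = 9 - \left(7470 + 15805\right) = 9 - 23275 = -23266$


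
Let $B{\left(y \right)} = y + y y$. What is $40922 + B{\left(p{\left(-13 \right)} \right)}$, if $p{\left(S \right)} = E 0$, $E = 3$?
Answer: $40922$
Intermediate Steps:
$p{\left(S \right)} = 0$ ($p{\left(S \right)} = 3 \cdot 0 = 0$)
$B{\left(y \right)} = y + y^{2}$
$40922 + B{\left(p{\left(-13 \right)} \right)} = 40922 + 0 \left(1 + 0\right) = 40922 + 0 \cdot 1 = 40922 + 0 = 40922$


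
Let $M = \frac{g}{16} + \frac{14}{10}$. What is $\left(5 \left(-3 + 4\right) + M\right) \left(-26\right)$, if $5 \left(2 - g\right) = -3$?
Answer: $- \frac{1365}{8} \approx -170.63$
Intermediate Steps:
$g = \frac{13}{5}$ ($g = 2 - - \frac{3}{5} = 2 + \frac{3}{5} = \frac{13}{5} \approx 2.6$)
$M = \frac{25}{16}$ ($M = \frac{13}{5 \cdot 16} + \frac{14}{10} = \frac{13}{5} \cdot \frac{1}{16} + 14 \cdot \frac{1}{10} = \frac{13}{80} + \frac{7}{5} = \frac{25}{16} \approx 1.5625$)
$\left(5 \left(-3 + 4\right) + M\right) \left(-26\right) = \left(5 \left(-3 + 4\right) + \frac{25}{16}\right) \left(-26\right) = \left(5 \cdot 1 + \frac{25}{16}\right) \left(-26\right) = \left(5 + \frac{25}{16}\right) \left(-26\right) = \frac{105}{16} \left(-26\right) = - \frac{1365}{8}$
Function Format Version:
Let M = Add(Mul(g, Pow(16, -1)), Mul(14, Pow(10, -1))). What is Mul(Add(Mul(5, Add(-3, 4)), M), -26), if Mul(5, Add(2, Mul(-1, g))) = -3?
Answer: Rational(-1365, 8) ≈ -170.63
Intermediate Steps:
g = Rational(13, 5) (g = Add(2, Mul(Rational(-1, 5), -3)) = Add(2, Rational(3, 5)) = Rational(13, 5) ≈ 2.6000)
M = Rational(25, 16) (M = Add(Mul(Rational(13, 5), Pow(16, -1)), Mul(14, Pow(10, -1))) = Add(Mul(Rational(13, 5), Rational(1, 16)), Mul(14, Rational(1, 10))) = Add(Rational(13, 80), Rational(7, 5)) = Rational(25, 16) ≈ 1.5625)
Mul(Add(Mul(5, Add(-3, 4)), M), -26) = Mul(Add(Mul(5, Add(-3, 4)), Rational(25, 16)), -26) = Mul(Add(Mul(5, 1), Rational(25, 16)), -26) = Mul(Add(5, Rational(25, 16)), -26) = Mul(Rational(105, 16), -26) = Rational(-1365, 8)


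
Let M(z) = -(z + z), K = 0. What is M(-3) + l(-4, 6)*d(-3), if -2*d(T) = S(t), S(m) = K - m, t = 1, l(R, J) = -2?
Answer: 5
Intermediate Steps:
M(z) = -2*z
S(m) = -m (S(m) = 0 - m = -m)
d(T) = ½ (d(T) = -(-1)/2 = -½*(-1) = ½)
M(-3) + l(-4, 6)*d(-3) = -2*(-3) - 2*½ = 6 - 1 = 5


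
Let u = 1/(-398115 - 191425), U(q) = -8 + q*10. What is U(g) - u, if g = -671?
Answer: -3960529719/589540 ≈ -6718.0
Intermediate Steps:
U(q) = -8 + 10*q
u = -1/589540 (u = 1/(-589540) = -1/589540 ≈ -1.6962e-6)
U(g) - u = (-8 + 10*(-671)) - 1*(-1/589540) = (-8 - 6710) + 1/589540 = -6718 + 1/589540 = -3960529719/589540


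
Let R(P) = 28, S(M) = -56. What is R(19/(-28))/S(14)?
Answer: -½ ≈ -0.50000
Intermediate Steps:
R(19/(-28))/S(14) = 28/(-56) = 28*(-1/56) = -½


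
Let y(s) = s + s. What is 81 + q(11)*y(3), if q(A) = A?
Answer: 147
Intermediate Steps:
y(s) = 2*s
81 + q(11)*y(3) = 81 + 11*(2*3) = 81 + 11*6 = 81 + 66 = 147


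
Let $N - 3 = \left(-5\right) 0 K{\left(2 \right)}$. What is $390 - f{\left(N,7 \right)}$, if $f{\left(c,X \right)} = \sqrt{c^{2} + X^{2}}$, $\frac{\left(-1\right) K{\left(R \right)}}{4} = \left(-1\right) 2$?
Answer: $390 - \sqrt{58} \approx 382.38$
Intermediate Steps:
$K{\left(R \right)} = 8$ ($K{\left(R \right)} = - 4 \left(\left(-1\right) 2\right) = \left(-4\right) \left(-2\right) = 8$)
$N = 3$ ($N = 3 + \left(-5\right) 0 \cdot 8 = 3 + 0 \cdot 8 = 3 + 0 = 3$)
$f{\left(c,X \right)} = \sqrt{X^{2} + c^{2}}$
$390 - f{\left(N,7 \right)} = 390 - \sqrt{7^{2} + 3^{2}} = 390 - \sqrt{49 + 9} = 390 - \sqrt{58}$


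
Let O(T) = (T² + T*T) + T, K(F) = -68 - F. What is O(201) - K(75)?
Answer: 81146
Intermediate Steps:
O(T) = T + 2*T² (O(T) = (T² + T²) + T = 2*T² + T = T + 2*T²)
O(201) - K(75) = 201*(1 + 2*201) - (-68 - 1*75) = 201*(1 + 402) - (-68 - 75) = 201*403 - 1*(-143) = 81003 + 143 = 81146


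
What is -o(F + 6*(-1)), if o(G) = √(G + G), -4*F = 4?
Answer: -I*√14 ≈ -3.7417*I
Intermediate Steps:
F = -1 (F = -¼*4 = -1)
o(G) = √2*√G (o(G) = √(2*G) = √2*√G)
-o(F + 6*(-1)) = -√2*√(-1 + 6*(-1)) = -√2*√(-1 - 6) = -√2*√(-7) = -√2*I*√7 = -I*√14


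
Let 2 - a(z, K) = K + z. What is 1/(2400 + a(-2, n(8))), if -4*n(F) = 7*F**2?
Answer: 1/2516 ≈ 0.00039746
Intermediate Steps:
n(F) = -7*F**2/4
a(z, K) = 2 - K - z (a(z, K) = 2 - (K + z) = 2 + (-K - z) = 2 - K - z)
1/(2400 + a(-2, n(8))) = 1/(2400 + (2 - (-7)*8**2/4 - 1*(-2))) = 1/(2400 + (2 - (-7)*64/4 + 2)) = 1/(2400 + (2 - 1*(-112) + 2)) = 1/(2400 + (2 + 112 + 2)) = 1/(2400 + 116) = 1/2516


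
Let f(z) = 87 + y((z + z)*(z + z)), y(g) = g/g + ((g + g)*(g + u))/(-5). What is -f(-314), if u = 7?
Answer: 311082999848/5 ≈ 6.2217e+10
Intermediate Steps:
y(g) = 1 - 2*g*(7 + g)/5 (y(g) = g/g + ((g + g)*(g + 7))/(-5) = 1 + ((2*g)*(7 + g))*(-1/5) = 1 + (2*g*(7 + g))*(-1/5) = 1 - 2*g*(7 + g)/5)
f(z) = 88 - 56*z**2/5 - 32*z**4/5 (f(z) = 87 + (1 - 14*(z + z)*(z + z)/5 - 2*(z + z)**4/5) = 87 + (1 - 14*2*z*2*z/5 - 2*16*z**4/5) = 87 + (1 - 56*z**2/5 - 2*16*z**4/5) = 87 + (1 - 56*z**2/5 - 32*z**4/5) = 88 - 56*z**2/5 - 32*z**4/5)
-f(-314) = -(88 - 56/5*(-314)**2 - 32/5*(-314)**4) = -(88 - 56/5*98596 - 32/5*9721171216) = -(88 - 5521376/5 - 311077478912/5) = -1*(-311082999848/5) = 311082999848/5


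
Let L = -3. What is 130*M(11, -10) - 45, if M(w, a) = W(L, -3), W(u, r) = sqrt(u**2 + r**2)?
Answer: -45 + 390*sqrt(2) ≈ 506.54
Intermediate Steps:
W(u, r) = sqrt(r**2 + u**2)
M(w, a) = 3*sqrt(2) (M(w, a) = sqrt((-3)**2 + (-3)**2) = sqrt(9 + 9) = sqrt(18) = 3*sqrt(2))
130*M(11, -10) - 45 = 130*(3*sqrt(2)) - 45 = 390*sqrt(2) - 45 = -45 + 390*sqrt(2)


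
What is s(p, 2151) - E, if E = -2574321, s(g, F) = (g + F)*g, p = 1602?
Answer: 8586627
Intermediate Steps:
s(g, F) = g*(F + g) (s(g, F) = (F + g)*g = g*(F + g))
s(p, 2151) - E = 1602*(2151 + 1602) - 1*(-2574321) = 1602*3753 + 2574321 = 6012306 + 2574321 = 8586627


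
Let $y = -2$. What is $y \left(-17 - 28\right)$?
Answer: $90$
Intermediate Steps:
$y \left(-17 - 28\right) = - 2 \left(-17 - 28\right) = \left(-2\right) \left(-45\right) = 90$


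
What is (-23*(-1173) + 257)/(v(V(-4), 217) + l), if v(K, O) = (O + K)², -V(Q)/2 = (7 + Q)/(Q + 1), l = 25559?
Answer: 6809/18380 ≈ 0.37046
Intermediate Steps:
V(Q) = -2*(7 + Q)/(1 + Q) (V(Q) = -2*(7 + Q)/(Q + 1) = -2*(7 + Q)/(1 + Q))
v(K, O) = (K + O)²
(-23*(-1173) + 257)/(v(V(-4), 217) + l) = (-23*(-1173) + 257)/((2*(-7 - 1*(-4))/(1 - 4) + 217)² + 25559) = (26979 + 257)/((2*(-7 + 4)/(-3) + 217)² + 25559) = 27236/((2*(-⅓)*(-3) + 217)² + 25559) = 27236/((2 + 217)² + 25559) = 27236/(219² + 25559) = 27236/(47961 + 25559) = 27236/73520 = 27236*(1/73520) = 6809/18380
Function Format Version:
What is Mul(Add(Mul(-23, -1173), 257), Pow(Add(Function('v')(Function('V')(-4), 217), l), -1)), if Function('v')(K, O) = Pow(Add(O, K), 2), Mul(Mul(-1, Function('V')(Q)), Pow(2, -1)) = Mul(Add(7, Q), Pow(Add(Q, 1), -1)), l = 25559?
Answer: Rational(6809, 18380) ≈ 0.37046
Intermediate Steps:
Function('V')(Q) = Mul(-2, Pow(Add(1, Q), -1), Add(7, Q)) (Function('V')(Q) = Mul(-2, Mul(Add(7, Q), Pow(Add(Q, 1), -1))) = Mul(-2, Mul(Add(7, Q), Pow(Add(1, Q), -1))) = Mul(-2, Mul(Pow(Add(1, Q), -1), Add(7, Q))) = Mul(-2, Pow(Add(1, Q), -1), Add(7, Q)))
Function('v')(K, O) = Pow(Add(K, O), 2)
Mul(Add(Mul(-23, -1173), 257), Pow(Add(Function('v')(Function('V')(-4), 217), l), -1)) = Mul(Add(Mul(-23, -1173), 257), Pow(Add(Pow(Add(Mul(2, Pow(Add(1, -4), -1), Add(-7, Mul(-1, -4))), 217), 2), 25559), -1)) = Mul(Add(26979, 257), Pow(Add(Pow(Add(Mul(2, Pow(-3, -1), Add(-7, 4)), 217), 2), 25559), -1)) = Mul(27236, Pow(Add(Pow(Add(Mul(2, Rational(-1, 3), -3), 217), 2), 25559), -1)) = Mul(27236, Pow(Add(Pow(Add(2, 217), 2), 25559), -1)) = Mul(27236, Pow(Add(Pow(219, 2), 25559), -1)) = Mul(27236, Pow(Add(47961, 25559), -1)) = Mul(27236, Pow(73520, -1)) = Mul(27236, Rational(1, 73520)) = Rational(6809, 18380)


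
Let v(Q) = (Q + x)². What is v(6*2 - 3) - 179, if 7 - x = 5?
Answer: -58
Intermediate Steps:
x = 2 (x = 7 - 1*5 = 7 - 5 = 2)
v(Q) = (2 + Q)² (v(Q) = (Q + 2)² = (2 + Q)²)
v(6*2 - 3) - 179 = (2 + (6*2 - 3))² - 179 = (2 + (12 - 3))² - 179 = (2 + 9)² - 179 = 11² - 179 = 121 - 179 = -58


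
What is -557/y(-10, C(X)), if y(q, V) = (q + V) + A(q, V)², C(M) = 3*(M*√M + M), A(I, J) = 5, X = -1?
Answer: -2228/51 - 557*I/51 ≈ -43.686 - 10.922*I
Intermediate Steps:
C(M) = 3*M + 3*M^(3/2) (C(M) = 3*(M^(3/2) + M) = 3*(M + M^(3/2)) = 3*M + 3*M^(3/2))
y(q, V) = 25 + V + q (y(q, V) = (q + V) + 5² = (V + q) + 25 = 25 + V + q)
-557/y(-10, C(X)) = -557/(25 + (3*(-1) + 3*(-1)^(3/2)) - 10) = -557/(25 + (-3 + 3*(-I)) - 10) = -557/(25 + (-3 - 3*I) - 10) = -557*(12 + 3*I)/153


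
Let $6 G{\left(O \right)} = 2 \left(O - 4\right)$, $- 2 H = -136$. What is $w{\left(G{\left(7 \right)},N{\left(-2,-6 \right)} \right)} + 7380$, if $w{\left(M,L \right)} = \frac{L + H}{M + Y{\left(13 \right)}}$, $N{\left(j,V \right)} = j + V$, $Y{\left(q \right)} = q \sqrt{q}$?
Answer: $\frac{1350535}{183} + \frac{65 \sqrt{13}}{183} \approx 7381.3$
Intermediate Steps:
$Y{\left(q \right)} = q^{\frac{3}{2}}$
$H = 68$ ($H = \left(- \frac{1}{2}\right) \left(-136\right) = 68$)
$G{\left(O \right)} = - \frac{4}{3} + \frac{O}{3}$ ($G{\left(O \right)} = \frac{2 \left(O - 4\right)}{6} = \frac{2 \left(-4 + O\right)}{6} = \frac{-8 + 2 O}{6} = - \frac{4}{3} + \frac{O}{3}$)
$N{\left(j,V \right)} = V + j$
$w{\left(M,L \right)} = \frac{68 + L}{M + 13 \sqrt{13}}$ ($w{\left(M,L \right)} = \frac{L + 68}{M + 13^{\frac{3}{2}}} = \frac{68 + L}{M + 13 \sqrt{13}}$)
$w{\left(G{\left(7 \right)},N{\left(-2,-6 \right)} \right)} + 7380 = \frac{68 - 8}{\left(- \frac{4}{3} + \frac{1}{3} \cdot 7\right) + 13 \sqrt{13}} + 7380 = \frac{68 - 8}{\left(- \frac{4}{3} + \frac{7}{3}\right) + 13 \sqrt{13}} + 7380 = \frac{1}{1 + 13 \sqrt{13}} \cdot 60 + 7380 = \frac{60}{1 + 13 \sqrt{13}} + 7380 = 7380 + \frac{60}{1 + 13 \sqrt{13}}$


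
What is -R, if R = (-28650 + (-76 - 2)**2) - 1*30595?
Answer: 53161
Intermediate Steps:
R = -53161 (R = (-28650 + (-78)**2) - 30595 = (-28650 + 6084) - 30595 = -22566 - 30595 = -53161)
-R = -1*(-53161) = 53161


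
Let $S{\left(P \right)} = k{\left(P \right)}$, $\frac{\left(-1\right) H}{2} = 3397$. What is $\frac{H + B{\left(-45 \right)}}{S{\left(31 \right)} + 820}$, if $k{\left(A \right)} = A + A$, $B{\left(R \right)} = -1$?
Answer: $- \frac{755}{98} \approx -7.7041$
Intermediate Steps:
$H = -6794$ ($H = \left(-2\right) 3397 = -6794$)
$k{\left(A \right)} = 2 A$
$S{\left(P \right)} = 2 P$
$\frac{H + B{\left(-45 \right)}}{S{\left(31 \right)} + 820} = \frac{-6794 - 1}{2 \cdot 31 + 820} = - \frac{6795}{62 + 820} = - \frac{6795}{882} = \left(-6795\right) \frac{1}{882} = - \frac{755}{98}$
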